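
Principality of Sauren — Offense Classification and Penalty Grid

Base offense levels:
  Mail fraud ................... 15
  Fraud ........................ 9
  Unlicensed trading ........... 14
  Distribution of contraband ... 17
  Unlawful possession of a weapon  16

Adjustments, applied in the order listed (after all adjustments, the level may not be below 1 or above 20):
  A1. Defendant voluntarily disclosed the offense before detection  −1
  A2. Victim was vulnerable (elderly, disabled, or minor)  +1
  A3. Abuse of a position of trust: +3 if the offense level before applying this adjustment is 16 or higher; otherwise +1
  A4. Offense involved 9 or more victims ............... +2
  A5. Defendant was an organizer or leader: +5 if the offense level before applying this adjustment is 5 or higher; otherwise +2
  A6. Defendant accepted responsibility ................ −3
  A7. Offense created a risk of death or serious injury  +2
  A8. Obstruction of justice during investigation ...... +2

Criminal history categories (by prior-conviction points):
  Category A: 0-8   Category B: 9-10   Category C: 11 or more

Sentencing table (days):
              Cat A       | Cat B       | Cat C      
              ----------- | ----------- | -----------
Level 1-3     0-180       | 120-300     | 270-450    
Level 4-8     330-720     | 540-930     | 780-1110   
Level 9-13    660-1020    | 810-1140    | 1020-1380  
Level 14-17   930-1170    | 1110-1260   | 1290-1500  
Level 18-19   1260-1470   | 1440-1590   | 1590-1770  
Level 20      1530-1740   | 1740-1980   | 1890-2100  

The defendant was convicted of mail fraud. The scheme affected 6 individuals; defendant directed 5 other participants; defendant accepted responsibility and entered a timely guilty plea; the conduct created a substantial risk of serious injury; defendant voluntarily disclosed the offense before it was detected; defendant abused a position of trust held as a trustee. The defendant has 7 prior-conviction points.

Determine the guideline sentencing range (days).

1260-1470 days

Base offense level for mail fraud: 15.
A1 applies: 15 − 1 = 14.
A2 does not apply.
A3 applies (level before this adjustment is 14 < 16, so +1): 14 + 1 = 15.
A4 does not apply.
A5 applies (level before this adjustment is 15 ≥ 5, so +5): 15 + 5 = 20.
A6 applies: 20 − 3 = 17.
A7 applies: 17 + 2 = 19.
A8 does not apply.
Final offense level: 19.
Criminal history: 7 prior points → Category A (0-8).
Level 19 falls in the 18-19 band.
Grid: Level 18-19 × Category A = 1260-1470 days.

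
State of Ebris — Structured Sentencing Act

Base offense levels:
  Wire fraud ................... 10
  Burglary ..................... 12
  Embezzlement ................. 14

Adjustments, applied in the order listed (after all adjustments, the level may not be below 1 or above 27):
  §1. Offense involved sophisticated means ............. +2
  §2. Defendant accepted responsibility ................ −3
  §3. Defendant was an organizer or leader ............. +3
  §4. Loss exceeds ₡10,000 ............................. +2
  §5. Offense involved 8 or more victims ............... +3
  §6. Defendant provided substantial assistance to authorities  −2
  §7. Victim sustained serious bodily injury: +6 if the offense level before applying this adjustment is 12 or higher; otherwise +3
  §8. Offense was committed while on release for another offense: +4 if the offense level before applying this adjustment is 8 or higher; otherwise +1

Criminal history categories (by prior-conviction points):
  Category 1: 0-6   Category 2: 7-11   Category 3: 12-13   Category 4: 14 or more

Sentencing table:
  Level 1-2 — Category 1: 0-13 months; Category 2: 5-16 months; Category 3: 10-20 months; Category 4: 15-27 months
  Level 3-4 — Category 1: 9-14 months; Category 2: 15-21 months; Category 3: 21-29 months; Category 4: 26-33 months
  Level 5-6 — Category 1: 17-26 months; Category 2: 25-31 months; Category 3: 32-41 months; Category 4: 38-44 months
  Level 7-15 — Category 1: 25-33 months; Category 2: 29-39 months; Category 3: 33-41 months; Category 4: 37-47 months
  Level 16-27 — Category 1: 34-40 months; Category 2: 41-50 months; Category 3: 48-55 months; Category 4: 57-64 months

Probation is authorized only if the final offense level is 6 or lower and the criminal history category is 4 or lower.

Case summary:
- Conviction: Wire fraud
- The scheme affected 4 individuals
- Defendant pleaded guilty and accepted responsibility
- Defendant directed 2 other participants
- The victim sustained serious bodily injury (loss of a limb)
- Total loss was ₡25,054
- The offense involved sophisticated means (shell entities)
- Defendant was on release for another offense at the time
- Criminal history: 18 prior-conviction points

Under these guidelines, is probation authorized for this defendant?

No

Base offense level for wire fraud: 10.
§1 applies: 10 + 2 = 12.
§2 applies: 12 − 3 = 9.
§3 applies: 9 + 3 = 12.
§4 applies: 12 + 2 = 14.
§5 does not apply.
§7 applies (level before this adjustment is 14 ≥ 12, so +6): 14 + 6 = 20.
§8 applies (level before this adjustment is 20 ≥ 8, so +4): 20 + 4 = 24.
Final offense level: 24.
Criminal history: 18 prior points → Category 4 (14+).
Level 24 falls in the 16-27 band.
Grid: Level 16-27 × Category 4 = 57-64 months.
Probation check: level 24 > 6 and category 4 ≤ 4 → not eligible.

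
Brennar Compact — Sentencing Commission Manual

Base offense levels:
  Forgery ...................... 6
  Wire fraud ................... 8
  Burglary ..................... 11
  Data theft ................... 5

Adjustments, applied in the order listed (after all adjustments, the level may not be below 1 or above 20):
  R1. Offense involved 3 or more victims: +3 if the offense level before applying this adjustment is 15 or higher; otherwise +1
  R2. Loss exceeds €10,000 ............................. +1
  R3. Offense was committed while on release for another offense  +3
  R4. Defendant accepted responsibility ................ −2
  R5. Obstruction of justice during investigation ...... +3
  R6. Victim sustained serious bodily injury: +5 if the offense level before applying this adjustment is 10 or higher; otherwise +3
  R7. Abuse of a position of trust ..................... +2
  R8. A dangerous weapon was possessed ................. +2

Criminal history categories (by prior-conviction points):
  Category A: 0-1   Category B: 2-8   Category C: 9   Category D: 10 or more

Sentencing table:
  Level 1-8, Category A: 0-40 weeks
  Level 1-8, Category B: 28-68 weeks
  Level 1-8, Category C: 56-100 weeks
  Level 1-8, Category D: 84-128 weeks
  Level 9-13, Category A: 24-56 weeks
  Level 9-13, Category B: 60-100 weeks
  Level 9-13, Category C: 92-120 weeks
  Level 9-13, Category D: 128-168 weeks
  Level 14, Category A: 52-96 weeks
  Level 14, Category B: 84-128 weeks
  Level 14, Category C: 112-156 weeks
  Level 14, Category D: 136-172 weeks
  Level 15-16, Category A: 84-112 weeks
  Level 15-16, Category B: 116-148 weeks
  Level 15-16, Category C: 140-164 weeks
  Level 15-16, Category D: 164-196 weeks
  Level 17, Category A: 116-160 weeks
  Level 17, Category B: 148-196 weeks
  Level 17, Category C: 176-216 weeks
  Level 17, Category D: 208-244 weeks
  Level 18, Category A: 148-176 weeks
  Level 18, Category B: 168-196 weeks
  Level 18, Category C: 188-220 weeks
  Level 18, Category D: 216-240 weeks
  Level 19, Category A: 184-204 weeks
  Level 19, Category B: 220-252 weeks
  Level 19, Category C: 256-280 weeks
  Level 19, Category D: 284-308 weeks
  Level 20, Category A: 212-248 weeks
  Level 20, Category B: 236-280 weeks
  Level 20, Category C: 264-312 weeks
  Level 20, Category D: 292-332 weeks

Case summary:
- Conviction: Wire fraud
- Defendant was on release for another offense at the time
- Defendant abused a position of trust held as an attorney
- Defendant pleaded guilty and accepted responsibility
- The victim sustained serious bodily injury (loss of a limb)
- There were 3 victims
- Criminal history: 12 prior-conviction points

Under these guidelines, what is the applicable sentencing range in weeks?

208-244 weeks

Base offense level for wire fraud: 8.
R1 applies (level before this adjustment is 8 < 15, so +1): 8 + 1 = 9.
R2 does not apply.
R3 applies: 9 + 3 = 12.
R4 applies: 12 − 2 = 10.
R5 does not apply.
R6 applies (level before this adjustment is 10 ≥ 10, so +5): 10 + 5 = 15.
R7 applies: 15 + 2 = 17.
Final offense level: 17.
Criminal history: 12 prior points → Category D (10+).
Level 17 falls in the 17 band.
Grid: Level 17 × Category D = 208-244 weeks.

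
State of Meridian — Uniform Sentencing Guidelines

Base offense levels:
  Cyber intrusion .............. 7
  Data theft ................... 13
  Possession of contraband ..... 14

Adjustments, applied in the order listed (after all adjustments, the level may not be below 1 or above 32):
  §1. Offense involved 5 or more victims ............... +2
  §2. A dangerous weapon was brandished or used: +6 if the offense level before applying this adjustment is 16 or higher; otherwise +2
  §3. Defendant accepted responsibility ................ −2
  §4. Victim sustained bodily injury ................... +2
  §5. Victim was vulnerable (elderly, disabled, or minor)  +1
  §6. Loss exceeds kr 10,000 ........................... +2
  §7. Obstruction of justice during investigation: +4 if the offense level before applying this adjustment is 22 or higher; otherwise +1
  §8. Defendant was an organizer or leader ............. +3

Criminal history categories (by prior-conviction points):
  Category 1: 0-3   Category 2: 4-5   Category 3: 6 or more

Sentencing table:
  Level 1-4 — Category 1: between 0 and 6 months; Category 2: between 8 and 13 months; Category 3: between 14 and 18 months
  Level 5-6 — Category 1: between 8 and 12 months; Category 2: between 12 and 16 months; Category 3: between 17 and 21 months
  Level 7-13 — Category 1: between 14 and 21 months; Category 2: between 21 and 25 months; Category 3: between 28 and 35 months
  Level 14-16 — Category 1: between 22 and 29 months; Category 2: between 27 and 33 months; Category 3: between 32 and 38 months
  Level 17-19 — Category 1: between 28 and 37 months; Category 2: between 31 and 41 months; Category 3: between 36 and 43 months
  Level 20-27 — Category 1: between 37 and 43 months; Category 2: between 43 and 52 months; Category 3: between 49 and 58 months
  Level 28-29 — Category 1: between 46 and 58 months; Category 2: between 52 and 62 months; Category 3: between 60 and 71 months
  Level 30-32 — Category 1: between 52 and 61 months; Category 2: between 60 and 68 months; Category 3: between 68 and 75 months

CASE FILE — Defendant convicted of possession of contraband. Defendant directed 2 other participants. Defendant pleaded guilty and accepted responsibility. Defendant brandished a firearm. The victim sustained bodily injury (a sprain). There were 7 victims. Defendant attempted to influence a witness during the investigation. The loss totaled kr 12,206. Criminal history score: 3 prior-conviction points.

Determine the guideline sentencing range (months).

52-61 months

Base offense level for possession of contraband: 14.
§1 applies: 14 + 2 = 16.
§2 applies (level before this adjustment is 16 ≥ 16, so +6): 16 + 6 = 22.
§3 applies: 22 − 2 = 20.
§4 applies: 20 + 2 = 22.
§5 does not apply.
§6 applies: 22 + 2 = 24.
§7 applies (level before this adjustment is 24 ≥ 22, so +4): 24 + 4 = 28.
§8 applies: 28 + 3 = 31.
Final offense level: 31.
Criminal history: 3 prior points → Category 1 (0-3).
Level 31 falls in the 30-32 band.
Grid: Level 30-32 × Category 1 = 52-61 months.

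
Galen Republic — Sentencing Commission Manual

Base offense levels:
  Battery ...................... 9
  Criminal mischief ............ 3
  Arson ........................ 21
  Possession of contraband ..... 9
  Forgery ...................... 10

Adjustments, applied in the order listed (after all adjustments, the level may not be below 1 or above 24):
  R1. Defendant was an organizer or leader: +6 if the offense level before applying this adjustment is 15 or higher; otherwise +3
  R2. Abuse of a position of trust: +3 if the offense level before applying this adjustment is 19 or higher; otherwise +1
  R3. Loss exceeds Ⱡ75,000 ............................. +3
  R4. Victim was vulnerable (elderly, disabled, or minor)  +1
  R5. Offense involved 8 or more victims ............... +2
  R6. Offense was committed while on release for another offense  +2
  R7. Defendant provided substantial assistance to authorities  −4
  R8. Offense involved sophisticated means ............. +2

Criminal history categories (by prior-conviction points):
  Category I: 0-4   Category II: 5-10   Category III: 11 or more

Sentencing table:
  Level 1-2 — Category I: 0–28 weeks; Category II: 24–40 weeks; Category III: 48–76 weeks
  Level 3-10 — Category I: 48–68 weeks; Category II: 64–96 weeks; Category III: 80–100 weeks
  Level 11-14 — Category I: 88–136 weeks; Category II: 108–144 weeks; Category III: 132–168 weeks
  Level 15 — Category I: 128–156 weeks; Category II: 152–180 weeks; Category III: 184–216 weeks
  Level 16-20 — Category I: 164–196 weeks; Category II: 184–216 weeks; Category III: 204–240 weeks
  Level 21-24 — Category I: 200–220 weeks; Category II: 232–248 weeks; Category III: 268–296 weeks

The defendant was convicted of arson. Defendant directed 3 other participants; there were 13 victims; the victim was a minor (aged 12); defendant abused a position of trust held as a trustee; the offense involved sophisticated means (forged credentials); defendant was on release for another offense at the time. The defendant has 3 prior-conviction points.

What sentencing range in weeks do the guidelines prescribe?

200-220 weeks

Base offense level for arson: 21.
R1 applies (level before this adjustment is 21 ≥ 15, so +6): 21 + 6 = 27.
R2 applies (level before this adjustment is 27 ≥ 19, so +3): 27 + 3 = 30.
R4 applies: 30 + 1 = 31.
R5 applies: 31 + 2 = 33.
R6 applies: 33 + 2 = 35.
R8 applies: 35 + 2 = 37.
Level 37 exceeds the maximum of 24; capped at 24.
Final offense level: 24.
Criminal history: 3 prior points → Category I (0-4).
Level 24 falls in the 21-24 band.
Grid: Level 21-24 × Category I = 200-220 weeks.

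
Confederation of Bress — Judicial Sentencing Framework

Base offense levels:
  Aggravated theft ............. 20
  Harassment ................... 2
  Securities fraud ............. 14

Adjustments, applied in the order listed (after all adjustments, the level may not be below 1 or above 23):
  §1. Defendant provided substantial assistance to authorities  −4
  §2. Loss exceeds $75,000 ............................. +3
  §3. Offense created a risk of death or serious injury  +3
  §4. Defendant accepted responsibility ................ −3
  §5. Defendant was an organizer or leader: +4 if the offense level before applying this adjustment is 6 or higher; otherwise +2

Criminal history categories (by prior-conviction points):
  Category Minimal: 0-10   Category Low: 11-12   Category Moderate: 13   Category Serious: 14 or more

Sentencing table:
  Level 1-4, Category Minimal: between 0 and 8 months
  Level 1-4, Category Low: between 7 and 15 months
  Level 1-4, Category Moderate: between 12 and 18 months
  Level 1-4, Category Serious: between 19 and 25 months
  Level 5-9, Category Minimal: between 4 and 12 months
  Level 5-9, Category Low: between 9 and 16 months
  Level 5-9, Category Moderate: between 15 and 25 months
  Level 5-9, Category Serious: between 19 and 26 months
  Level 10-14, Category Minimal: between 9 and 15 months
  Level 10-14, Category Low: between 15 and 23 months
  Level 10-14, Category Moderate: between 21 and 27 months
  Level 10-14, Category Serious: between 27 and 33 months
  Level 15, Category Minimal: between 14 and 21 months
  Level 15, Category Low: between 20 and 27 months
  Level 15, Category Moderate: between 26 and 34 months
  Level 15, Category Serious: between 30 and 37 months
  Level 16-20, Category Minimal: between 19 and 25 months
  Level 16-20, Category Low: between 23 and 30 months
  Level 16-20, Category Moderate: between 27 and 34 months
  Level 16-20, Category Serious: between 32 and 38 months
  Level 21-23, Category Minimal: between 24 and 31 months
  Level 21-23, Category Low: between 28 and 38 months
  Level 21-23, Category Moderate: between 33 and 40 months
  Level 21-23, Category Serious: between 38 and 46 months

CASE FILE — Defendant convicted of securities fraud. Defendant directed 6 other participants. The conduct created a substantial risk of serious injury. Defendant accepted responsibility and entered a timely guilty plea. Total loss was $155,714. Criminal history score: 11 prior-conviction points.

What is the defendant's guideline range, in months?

Base offense level for securities fraud: 14.
§1 does not apply.
§2 applies: 14 + 3 = 17.
§3 applies: 17 + 3 = 20.
§4 applies: 20 − 3 = 17.
§5 applies (level before this adjustment is 17 ≥ 6, so +4): 17 + 4 = 21.
Final offense level: 21.
Criminal history: 11 prior points → Category Low (11-12).
Level 21 falls in the 21-23 band.
Grid: Level 21-23 × Category Low = 28-38 months.

28-38 months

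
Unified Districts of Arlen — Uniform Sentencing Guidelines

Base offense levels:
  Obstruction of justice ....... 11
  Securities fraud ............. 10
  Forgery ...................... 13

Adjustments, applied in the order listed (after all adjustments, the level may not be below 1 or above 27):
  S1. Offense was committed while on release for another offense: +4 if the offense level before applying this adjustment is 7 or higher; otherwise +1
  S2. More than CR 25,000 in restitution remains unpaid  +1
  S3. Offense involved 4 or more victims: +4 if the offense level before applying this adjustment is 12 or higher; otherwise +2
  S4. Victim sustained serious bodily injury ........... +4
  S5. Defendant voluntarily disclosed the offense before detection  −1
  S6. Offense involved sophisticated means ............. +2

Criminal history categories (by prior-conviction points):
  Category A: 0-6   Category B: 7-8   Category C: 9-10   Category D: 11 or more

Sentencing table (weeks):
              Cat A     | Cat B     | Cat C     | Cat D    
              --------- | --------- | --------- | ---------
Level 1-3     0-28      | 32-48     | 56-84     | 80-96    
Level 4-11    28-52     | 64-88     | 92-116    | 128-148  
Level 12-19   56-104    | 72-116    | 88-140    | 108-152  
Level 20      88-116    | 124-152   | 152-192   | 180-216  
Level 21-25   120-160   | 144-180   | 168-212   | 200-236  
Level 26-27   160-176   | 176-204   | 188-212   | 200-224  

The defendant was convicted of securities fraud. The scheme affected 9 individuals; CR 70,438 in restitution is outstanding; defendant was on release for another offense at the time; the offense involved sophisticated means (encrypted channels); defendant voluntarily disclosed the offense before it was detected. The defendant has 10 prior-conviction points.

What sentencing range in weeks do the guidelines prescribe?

Base offense level for securities fraud: 10.
S1 applies (level before this adjustment is 10 ≥ 7, so +4): 10 + 4 = 14.
S2 applies: 14 + 1 = 15.
S3 applies (level before this adjustment is 15 ≥ 12, so +4): 15 + 4 = 19.
S4 does not apply.
S5 applies: 19 − 1 = 18.
S6 applies: 18 + 2 = 20.
Final offense level: 20.
Criminal history: 10 prior points → Category C (9-10).
Level 20 falls in the 20 band.
Grid: Level 20 × Category C = 152-192 weeks.

152-192 weeks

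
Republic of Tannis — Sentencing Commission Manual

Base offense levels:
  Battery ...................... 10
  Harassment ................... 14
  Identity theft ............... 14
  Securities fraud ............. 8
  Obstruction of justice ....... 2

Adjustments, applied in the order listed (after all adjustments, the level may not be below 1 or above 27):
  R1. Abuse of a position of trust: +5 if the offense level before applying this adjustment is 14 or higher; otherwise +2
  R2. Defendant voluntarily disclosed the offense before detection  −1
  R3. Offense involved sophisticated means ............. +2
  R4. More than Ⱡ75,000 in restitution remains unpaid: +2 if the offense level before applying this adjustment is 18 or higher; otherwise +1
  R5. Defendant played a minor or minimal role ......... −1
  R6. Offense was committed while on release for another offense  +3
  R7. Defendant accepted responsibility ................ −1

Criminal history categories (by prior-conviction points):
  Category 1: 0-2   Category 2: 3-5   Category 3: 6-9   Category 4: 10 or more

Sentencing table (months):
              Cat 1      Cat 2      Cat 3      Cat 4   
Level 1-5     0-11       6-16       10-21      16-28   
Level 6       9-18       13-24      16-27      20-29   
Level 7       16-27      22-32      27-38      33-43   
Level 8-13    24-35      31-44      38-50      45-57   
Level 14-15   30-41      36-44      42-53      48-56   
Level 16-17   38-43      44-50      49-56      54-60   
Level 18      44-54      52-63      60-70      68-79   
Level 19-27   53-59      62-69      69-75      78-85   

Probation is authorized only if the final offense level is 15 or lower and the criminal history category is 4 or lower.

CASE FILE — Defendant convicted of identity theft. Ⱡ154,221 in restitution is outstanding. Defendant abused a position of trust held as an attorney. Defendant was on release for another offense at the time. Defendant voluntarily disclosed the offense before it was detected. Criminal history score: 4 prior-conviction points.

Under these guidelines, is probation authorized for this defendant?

Base offense level for identity theft: 14.
R1 applies (level before this adjustment is 14 ≥ 14, so +5): 14 + 5 = 19.
R2 applies: 19 − 1 = 18.
R3 does not apply.
R4 applies (level before this adjustment is 18 ≥ 18, so +2): 18 + 2 = 20.
R6 applies: 20 + 3 = 23.
R7 does not apply.
Final offense level: 23.
Criminal history: 4 prior points → Category 2 (3-5).
Level 23 falls in the 19-27 band.
Grid: Level 19-27 × Category 2 = 62-69 months.
Probation check: level 23 > 15 and category 2 ≤ 4 → not eligible.

No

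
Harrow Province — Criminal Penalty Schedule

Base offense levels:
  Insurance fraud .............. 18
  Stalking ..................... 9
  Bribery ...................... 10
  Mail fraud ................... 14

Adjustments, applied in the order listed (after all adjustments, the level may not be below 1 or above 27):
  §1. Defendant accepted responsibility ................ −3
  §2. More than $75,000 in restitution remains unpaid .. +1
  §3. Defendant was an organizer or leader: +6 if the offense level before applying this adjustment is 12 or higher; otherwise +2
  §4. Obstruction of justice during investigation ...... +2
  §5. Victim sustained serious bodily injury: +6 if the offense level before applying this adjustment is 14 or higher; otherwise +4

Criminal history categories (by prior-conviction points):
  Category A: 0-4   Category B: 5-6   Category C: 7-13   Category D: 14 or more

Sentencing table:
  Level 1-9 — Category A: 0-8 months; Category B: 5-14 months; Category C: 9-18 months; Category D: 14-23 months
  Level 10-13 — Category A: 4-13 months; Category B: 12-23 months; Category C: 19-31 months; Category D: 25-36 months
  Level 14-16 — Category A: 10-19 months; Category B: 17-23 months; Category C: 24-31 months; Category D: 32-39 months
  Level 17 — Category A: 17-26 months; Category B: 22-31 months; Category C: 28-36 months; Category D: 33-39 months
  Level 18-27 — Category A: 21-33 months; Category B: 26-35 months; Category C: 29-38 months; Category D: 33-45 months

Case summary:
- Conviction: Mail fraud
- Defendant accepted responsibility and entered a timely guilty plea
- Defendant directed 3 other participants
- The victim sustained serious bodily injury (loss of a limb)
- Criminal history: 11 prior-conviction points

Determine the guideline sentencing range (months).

Base offense level for mail fraud: 14.
§1 applies: 14 − 3 = 11.
§2 does not apply.
§3 applies (level before this adjustment is 11 < 12, so +2): 11 + 2 = 13.
§5 applies (level before this adjustment is 13 < 14, so +4): 13 + 4 = 17.
Final offense level: 17.
Criminal history: 11 prior points → Category C (7-13).
Level 17 falls in the 17 band.
Grid: Level 17 × Category C = 28-36 months.

28-36 months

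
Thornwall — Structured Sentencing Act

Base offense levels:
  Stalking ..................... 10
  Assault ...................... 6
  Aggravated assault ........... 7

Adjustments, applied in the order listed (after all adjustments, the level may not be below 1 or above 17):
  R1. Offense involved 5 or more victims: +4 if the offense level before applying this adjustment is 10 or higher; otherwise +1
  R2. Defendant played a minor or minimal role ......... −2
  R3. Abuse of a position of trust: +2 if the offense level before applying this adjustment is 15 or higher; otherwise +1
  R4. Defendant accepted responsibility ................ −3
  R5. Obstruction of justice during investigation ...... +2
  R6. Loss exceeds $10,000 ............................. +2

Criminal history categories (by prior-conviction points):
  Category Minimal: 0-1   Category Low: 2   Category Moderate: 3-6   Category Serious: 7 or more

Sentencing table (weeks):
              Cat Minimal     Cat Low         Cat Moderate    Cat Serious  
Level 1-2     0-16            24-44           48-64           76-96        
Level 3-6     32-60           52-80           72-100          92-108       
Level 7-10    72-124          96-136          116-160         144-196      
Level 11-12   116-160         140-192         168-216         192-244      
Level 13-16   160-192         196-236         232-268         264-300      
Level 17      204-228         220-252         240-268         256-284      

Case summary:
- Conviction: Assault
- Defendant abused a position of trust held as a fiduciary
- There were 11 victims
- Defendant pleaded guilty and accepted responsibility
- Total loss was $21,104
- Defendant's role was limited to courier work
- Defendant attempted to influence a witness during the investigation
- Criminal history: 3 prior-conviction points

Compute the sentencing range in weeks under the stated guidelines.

Base offense level for assault: 6.
R1 applies (level before this adjustment is 6 < 10, so +1): 6 + 1 = 7.
R2 applies: 7 − 2 = 5.
R3 applies (level before this adjustment is 5 < 15, so +1): 5 + 1 = 6.
R4 applies: 6 − 3 = 3.
R5 applies: 3 + 2 = 5.
R6 applies: 5 + 2 = 7.
Final offense level: 7.
Criminal history: 3 prior points → Category Moderate (3-6).
Level 7 falls in the 7-10 band.
Grid: Level 7-10 × Category Moderate = 116-160 weeks.

116-160 weeks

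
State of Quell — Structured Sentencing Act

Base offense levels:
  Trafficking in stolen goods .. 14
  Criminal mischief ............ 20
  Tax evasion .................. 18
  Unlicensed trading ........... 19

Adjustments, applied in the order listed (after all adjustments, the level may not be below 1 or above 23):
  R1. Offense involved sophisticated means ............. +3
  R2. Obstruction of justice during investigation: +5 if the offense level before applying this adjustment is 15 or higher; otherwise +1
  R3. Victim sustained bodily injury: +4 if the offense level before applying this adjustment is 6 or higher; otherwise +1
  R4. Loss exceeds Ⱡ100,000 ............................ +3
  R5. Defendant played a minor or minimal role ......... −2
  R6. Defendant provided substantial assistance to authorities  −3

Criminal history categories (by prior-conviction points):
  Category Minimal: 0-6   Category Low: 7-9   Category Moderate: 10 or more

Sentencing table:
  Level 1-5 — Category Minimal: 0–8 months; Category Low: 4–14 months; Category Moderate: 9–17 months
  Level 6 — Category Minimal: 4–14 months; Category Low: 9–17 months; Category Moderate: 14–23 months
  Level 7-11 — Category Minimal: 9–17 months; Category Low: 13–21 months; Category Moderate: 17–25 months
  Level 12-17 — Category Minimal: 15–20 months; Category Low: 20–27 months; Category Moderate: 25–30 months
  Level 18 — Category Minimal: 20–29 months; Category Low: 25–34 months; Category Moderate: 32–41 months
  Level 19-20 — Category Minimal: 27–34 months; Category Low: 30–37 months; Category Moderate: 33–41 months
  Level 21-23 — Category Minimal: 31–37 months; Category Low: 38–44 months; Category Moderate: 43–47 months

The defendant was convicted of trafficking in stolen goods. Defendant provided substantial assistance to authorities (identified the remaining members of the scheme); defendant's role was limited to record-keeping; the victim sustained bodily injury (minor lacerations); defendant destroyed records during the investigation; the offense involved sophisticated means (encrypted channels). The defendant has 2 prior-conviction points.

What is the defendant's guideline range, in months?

31-37 months

Base offense level for trafficking in stolen goods: 14.
R1 applies: 14 + 3 = 17.
R2 applies (level before this adjustment is 17 ≥ 15, so +5): 17 + 5 = 22.
R3 applies (level before this adjustment is 22 ≥ 6, so +4): 22 + 4 = 26.
R5 applies: 26 − 2 = 24.
R6 applies: 24 − 3 = 21.
Final offense level: 21.
Criminal history: 2 prior points → Category Minimal (0-6).
Level 21 falls in the 21-23 band.
Grid: Level 21-23 × Category Minimal = 31-37 months.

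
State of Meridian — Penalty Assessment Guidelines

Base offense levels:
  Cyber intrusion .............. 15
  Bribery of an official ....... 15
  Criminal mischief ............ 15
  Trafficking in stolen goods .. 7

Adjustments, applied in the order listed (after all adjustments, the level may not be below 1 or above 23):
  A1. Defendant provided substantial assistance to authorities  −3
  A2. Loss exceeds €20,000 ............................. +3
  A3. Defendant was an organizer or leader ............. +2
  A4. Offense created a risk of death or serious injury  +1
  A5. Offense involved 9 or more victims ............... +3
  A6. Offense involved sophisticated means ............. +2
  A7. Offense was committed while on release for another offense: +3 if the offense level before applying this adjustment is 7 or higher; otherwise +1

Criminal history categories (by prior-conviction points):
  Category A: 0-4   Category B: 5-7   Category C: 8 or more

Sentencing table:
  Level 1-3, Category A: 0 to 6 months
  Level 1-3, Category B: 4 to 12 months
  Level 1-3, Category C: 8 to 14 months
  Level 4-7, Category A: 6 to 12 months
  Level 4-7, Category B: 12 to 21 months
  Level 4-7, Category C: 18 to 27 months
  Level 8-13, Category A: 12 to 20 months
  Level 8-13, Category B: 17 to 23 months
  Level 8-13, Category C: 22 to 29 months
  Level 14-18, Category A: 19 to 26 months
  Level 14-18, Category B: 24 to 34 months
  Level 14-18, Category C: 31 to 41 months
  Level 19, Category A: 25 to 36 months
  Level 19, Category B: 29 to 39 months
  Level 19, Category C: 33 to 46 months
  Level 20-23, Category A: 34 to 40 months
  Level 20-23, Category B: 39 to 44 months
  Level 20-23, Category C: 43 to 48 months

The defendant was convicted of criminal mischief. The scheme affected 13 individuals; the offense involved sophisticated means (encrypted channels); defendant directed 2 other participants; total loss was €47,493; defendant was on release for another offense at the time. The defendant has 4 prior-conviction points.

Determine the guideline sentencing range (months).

34-40 months

Base offense level for criminal mischief: 15.
A2 applies: 15 + 3 = 18.
A3 applies: 18 + 2 = 20.
A4 does not apply.
A5 applies: 20 + 3 = 23.
A6 applies: 23 + 2 = 25.
A7 applies (level before this adjustment is 25 ≥ 7, so +3): 25 + 3 = 28.
Level 28 exceeds the maximum of 23; capped at 23.
Final offense level: 23.
Criminal history: 4 prior points → Category A (0-4).
Level 23 falls in the 20-23 band.
Grid: Level 20-23 × Category A = 34-40 months.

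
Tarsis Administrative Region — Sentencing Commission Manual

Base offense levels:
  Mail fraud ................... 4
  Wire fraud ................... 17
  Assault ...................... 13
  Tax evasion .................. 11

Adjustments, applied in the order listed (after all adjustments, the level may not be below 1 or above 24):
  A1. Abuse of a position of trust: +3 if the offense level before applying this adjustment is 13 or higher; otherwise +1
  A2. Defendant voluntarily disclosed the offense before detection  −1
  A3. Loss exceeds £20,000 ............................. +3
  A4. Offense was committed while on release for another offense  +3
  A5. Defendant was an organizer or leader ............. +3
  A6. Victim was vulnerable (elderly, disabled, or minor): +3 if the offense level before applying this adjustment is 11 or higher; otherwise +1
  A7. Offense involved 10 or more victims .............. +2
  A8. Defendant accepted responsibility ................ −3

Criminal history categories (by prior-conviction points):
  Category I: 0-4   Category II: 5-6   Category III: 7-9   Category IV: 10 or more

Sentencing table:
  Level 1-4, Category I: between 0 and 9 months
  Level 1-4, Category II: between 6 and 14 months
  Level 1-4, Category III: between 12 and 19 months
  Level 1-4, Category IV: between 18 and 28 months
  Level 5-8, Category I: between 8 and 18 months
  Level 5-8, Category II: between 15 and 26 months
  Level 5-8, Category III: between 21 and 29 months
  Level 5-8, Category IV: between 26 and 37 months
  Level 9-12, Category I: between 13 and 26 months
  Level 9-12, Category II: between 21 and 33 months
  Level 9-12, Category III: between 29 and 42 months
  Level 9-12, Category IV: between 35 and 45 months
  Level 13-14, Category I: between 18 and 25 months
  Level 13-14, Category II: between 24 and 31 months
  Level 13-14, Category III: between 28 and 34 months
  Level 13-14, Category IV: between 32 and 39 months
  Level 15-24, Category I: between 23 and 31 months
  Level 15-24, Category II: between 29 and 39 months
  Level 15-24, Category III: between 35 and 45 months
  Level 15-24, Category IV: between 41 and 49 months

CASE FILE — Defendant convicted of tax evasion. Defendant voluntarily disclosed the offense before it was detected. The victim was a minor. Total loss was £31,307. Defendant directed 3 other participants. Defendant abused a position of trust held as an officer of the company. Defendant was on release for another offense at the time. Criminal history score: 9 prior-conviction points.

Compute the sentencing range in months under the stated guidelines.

Base offense level for tax evasion: 11.
A1 applies (level before this adjustment is 11 < 13, so +1): 11 + 1 = 12.
A2 applies: 12 − 1 = 11.
A3 applies: 11 + 3 = 14.
A4 applies: 14 + 3 = 17.
A5 applies: 17 + 3 = 20.
A6 applies (level before this adjustment is 20 ≥ 11, so +3): 20 + 3 = 23.
A7 does not apply.
Final offense level: 23.
Criminal history: 9 prior points → Category III (7-9).
Level 23 falls in the 15-24 band.
Grid: Level 15-24 × Category III = 35-45 months.

35-45 months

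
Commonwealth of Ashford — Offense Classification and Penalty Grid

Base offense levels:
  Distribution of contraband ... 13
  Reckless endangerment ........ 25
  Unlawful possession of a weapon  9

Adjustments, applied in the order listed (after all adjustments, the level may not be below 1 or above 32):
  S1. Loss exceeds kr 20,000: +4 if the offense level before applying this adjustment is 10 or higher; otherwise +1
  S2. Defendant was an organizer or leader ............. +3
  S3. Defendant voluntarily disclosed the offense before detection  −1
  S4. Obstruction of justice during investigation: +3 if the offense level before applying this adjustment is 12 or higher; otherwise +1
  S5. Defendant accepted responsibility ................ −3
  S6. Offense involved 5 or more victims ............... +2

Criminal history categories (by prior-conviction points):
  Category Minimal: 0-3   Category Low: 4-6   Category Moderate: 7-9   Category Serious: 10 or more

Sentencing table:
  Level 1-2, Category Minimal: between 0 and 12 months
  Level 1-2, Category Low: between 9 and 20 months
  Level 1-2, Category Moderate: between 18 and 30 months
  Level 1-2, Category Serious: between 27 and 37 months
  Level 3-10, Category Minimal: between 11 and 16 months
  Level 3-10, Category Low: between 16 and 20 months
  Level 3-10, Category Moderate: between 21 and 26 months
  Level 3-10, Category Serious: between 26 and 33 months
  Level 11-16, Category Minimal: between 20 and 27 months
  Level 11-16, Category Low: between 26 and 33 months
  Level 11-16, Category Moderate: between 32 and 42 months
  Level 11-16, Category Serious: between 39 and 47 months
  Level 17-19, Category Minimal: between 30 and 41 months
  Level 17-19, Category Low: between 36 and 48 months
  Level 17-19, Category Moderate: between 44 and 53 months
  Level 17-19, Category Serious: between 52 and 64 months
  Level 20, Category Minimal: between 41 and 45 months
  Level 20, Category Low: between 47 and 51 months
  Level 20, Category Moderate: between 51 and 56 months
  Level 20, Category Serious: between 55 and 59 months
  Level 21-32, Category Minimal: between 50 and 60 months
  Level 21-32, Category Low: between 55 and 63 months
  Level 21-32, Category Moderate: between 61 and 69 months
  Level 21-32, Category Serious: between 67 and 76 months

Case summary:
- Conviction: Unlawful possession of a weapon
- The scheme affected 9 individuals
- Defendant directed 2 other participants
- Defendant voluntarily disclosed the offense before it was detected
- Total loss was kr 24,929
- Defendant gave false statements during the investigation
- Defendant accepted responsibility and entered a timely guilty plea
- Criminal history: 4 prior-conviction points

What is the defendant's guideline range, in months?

26-33 months

Base offense level for unlawful possession of a weapon: 9.
S1 applies (level before this adjustment is 9 < 10, so +1): 9 + 1 = 10.
S2 applies: 10 + 3 = 13.
S3 applies: 13 − 1 = 12.
S4 applies (level before this adjustment is 12 ≥ 12, so +3): 12 + 3 = 15.
S5 applies: 15 − 3 = 12.
S6 applies: 12 + 2 = 14.
Final offense level: 14.
Criminal history: 4 prior points → Category Low (4-6).
Level 14 falls in the 11-16 band.
Grid: Level 11-16 × Category Low = 26-33 months.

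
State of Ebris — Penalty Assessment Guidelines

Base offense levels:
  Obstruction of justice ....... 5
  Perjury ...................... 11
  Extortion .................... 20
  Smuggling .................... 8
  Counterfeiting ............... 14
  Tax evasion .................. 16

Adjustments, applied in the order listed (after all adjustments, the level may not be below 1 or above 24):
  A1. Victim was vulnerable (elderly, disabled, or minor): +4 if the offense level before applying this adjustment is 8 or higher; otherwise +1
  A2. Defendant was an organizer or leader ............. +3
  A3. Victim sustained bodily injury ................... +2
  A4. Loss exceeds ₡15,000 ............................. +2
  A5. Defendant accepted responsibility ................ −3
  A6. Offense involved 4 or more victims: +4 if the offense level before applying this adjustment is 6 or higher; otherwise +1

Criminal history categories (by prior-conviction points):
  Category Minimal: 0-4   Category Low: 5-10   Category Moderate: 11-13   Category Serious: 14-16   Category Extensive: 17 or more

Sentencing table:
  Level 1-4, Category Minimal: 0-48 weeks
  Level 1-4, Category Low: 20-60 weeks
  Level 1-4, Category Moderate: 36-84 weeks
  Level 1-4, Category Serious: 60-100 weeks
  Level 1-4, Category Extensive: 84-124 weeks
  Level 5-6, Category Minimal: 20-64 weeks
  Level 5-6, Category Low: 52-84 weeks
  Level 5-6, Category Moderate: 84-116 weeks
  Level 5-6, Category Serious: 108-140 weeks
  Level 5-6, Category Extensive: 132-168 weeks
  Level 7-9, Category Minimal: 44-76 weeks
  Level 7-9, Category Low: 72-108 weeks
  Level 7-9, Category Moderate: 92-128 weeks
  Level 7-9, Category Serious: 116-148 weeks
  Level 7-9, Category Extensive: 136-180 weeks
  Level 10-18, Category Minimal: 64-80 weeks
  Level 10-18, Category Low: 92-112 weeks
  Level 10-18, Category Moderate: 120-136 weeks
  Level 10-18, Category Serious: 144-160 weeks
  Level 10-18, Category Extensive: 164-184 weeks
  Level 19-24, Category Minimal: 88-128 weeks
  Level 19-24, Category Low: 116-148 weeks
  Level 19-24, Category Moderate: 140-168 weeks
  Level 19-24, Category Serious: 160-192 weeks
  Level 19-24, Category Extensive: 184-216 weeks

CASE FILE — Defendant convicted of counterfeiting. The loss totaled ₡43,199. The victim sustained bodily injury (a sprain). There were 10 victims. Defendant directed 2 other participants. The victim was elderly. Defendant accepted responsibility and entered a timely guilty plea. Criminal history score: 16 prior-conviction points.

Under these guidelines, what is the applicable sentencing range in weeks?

Base offense level for counterfeiting: 14.
A1 applies (level before this adjustment is 14 ≥ 8, so +4): 14 + 4 = 18.
A2 applies: 18 + 3 = 21.
A3 applies: 21 + 2 = 23.
A4 applies: 23 + 2 = 25.
A5 applies: 25 − 3 = 22.
A6 applies (level before this adjustment is 22 ≥ 6, so +4): 22 + 4 = 26.
Level 26 exceeds the maximum of 24; capped at 24.
Final offense level: 24.
Criminal history: 16 prior points → Category Serious (14-16).
Level 24 falls in the 19-24 band.
Grid: Level 19-24 × Category Serious = 160-192 weeks.

160-192 weeks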